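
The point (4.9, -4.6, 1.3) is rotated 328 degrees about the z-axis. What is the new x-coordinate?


Rotation about z-axis: x' = x*cos(theta) - y*sin(theta)
= 4.9 * 0.848 - -4.6 * -0.5299
= 1.7178


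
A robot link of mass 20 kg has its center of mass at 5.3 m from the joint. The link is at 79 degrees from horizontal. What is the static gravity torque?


tau = m*g*L*cos(angle)
= 20 * 9.81 * 5.3 * cos(79 deg)
= 20 * 9.81 * 5.3 * 0.1908
= 198.4146 Nm


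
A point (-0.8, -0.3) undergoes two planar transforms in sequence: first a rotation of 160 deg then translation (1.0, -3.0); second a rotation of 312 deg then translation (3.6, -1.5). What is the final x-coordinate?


After transform 1:
x1 = cos(160)*-0.8 - sin(160)*-0.3 + 1.0 = 1.8544
y1 = sin(160)*-0.8 + cos(160)*-0.3 + -3.0 = -2.9917
After transform 2:
x2 = cos(312)*1.8544 - sin(312)*-2.9917 + 3.6
= 2.6175


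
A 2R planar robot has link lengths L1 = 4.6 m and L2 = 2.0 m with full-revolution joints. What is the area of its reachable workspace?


r_max = L1 + L2 = 6.6 m
r_min = |L1 - L2| = 2.6 m
Area = pi*(r_max^2 - r_min^2)
= pi*(43.56 - 6.76)
= pi * 36.8
= 115.6106 m^2


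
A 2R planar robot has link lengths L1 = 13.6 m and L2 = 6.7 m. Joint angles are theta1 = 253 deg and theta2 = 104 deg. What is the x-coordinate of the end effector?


Convert angles to radians: theta1 = 4.4157, theta2 = 1.8151
x = L1*cos(theta1) + L2*cos(theta1+theta2)
x = -3.9763 + 6.6908
x = 2.7146


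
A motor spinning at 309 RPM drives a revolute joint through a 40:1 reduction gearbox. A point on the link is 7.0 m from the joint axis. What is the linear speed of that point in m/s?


omega_motor = 309 * 2*pi/60 = 32.3584 rad/s
omega_joint = omega_motor / 40 = 0.809 rad/s
v = omega_joint * r = 0.809 * 7.0
= 5.6627 m/s


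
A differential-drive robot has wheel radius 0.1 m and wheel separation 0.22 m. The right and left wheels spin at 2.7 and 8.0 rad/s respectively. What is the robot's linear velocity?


vR = r*wR = 0.1*2.7 = 0.27 m/s
vL = r*wL = 0.1*8.0 = 0.8 m/s
v = (vR+vL)/2 = 0.535 m/s
omega = (vR-vL)/L = -2.4091 rad/s
linear velocity = 0.535 m/s


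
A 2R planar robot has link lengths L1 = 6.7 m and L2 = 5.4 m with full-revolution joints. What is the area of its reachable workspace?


r_max = L1 + L2 = 12.1 m
r_min = |L1 - L2| = 1.3 m
Area = pi*(r_max^2 - r_min^2)
= pi*(146.41 - 1.69)
= pi * 144.72
= 454.6513 m^2


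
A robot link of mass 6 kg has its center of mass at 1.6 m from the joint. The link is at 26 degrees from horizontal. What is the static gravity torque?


tau = m*g*L*cos(angle)
= 6 * 9.81 * 1.6 * cos(26 deg)
= 6 * 9.81 * 1.6 * 0.8988
= 84.6448 Nm


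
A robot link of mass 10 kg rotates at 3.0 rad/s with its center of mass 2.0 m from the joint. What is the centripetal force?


F = m * omega^2 * r
= 10 * 3.0^2 * 2.0
= 10 * 9.0 * 2.0
= 180.0 N


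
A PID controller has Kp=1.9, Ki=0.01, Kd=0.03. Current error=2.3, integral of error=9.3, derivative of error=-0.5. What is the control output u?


u = Kp*e + Ki*int(e) + Kd*de/dt
= 1.9*2.3 + 0.01*9.3 + 0.03*(-0.5)
= 4.37 + 0.093 + -0.015
= 4.448


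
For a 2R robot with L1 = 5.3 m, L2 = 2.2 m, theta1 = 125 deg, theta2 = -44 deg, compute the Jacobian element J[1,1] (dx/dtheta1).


J[1,1] = -L1*sin(t1) - L2*sin(t1+t2)
= -5.3*sin(125) - 2.2*sin(81)
= -6.5144


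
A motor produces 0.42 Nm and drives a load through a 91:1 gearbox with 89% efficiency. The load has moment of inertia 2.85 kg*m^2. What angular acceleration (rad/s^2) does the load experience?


tau_out = tau_motor * N * eta
= 0.42 * 91 * 0.89 = 34.0158 Nm
alpha = tau_out / I = 34.0158 / 2.85
= 11.9354 rad/s^2


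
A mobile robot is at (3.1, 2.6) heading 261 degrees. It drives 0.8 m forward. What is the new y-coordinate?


y_new = y0 + d*sin(theta)
= 2.6 + 0.8*sin(261)
= 2.6 + -0.7902
= 1.8098


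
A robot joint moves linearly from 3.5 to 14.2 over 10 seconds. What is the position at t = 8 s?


s = t/T = 8/10 = 0.8
p(t) = p0 + (pf-p0)*s
= 3.5 + (14.2 - 3.5) * 0.8
= 12.06


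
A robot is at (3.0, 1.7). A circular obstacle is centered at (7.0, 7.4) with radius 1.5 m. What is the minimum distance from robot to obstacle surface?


center_dist = sqrt((3.0-7.0)^2 + (1.7-7.4)^2)
= sqrt(16.0 + 32.49)
= 6.9635
min_dist = center_dist - radius = 6.9635 - 1.5 = 5.4635 m


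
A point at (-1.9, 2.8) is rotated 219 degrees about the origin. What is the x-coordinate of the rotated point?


x' = x*cos(theta) - y*sin(theta)
cos(219 deg) = -0.7771, sin(219 deg) = -0.6293
x' = -1.9 * -0.7771 - 2.8 * -0.6293
= 1.4766 - -1.7621
= 3.2387


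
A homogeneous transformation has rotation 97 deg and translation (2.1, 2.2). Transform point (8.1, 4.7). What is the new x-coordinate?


x' = cos(theta)*px - sin(theta)*py + tx
= -0.1219*8.1 - 0.9925*4.7 + 2.1
= -3.5521


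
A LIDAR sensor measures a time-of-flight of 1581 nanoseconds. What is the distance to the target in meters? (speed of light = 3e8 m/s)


tof = 1581 ns = 1.581e-06 s
dist = c * tof / 2
= 3e8 * 1.581e-06 / 2
= 237.15 m


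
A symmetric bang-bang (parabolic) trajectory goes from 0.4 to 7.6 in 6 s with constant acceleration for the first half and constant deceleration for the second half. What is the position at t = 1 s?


Symmetric rest-to-rest: each phase covers (pf-p0)/2 in time T/2. 0.5*a*(T/2)^2 = (pf-p0)/2 => a = 4*(pf-p0)/T^2
a = 4*(7.6-0.4)/6^2 = 0.8
t = 1 is in the acceleration phase (t <= T/2).
p = p0 + 0.5*a*t^2 = 0.4 + 0.5*0.8*1^2
= 0.8


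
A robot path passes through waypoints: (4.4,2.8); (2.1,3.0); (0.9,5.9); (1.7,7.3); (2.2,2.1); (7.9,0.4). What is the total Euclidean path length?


Segment lengths:
  seg1 = sqrt((-2.3)^2 + (0.2)^2) = 2.3087
  seg2 = sqrt((-1.2)^2 + (2.9)^2) = 3.1385
  seg3 = sqrt((0.8)^2 + (1.4)^2) = 1.6125
  seg4 = sqrt((0.5)^2 + (-5.2)^2) = 5.224
  seg5 = sqrt((5.7)^2 + (-1.7)^2) = 5.9481
Total = 18.2317


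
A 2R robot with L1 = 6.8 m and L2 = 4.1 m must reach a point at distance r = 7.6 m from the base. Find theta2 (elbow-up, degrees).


cos(theta2) = (r^2 - L1^2 - L2^2) / (2*L1*L2)
cos(theta2) = (57.76 - 46.24 - 16.81) / 55.76
cos(theta2) = -0.094871
theta2 = 95.4439 degrees


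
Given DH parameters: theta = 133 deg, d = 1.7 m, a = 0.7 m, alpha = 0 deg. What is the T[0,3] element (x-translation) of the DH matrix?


T[0,3] = a * cos(theta)
= 0.7 * cos(133 deg)
= 0.7 * -0.682
= -0.4774


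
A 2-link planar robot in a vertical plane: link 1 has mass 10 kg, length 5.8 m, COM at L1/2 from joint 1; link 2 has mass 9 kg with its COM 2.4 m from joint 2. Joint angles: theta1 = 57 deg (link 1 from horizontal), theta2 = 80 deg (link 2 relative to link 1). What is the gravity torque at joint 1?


Horizontal distance from joint 1 to link-1 COM:
  x_c1 = (L1/2)*cos(t1) = 2.9 * 0.5446 = 1.5795 m
Horizontal distance from joint 1 to link-2 COM:
  x_c2 = L1*cos(t1) + Lc2*cos(t1+t2)
       = 5.8*0.5446 + 2.4*-0.7314 = 1.4037 m
tau1 = m1*g*x_c1 + m2*g*x_c2
     = 10*9.81*1.5795 + 9*9.81*1.4037
     = 154.9444 + 123.9289
     = 278.8733 Nm


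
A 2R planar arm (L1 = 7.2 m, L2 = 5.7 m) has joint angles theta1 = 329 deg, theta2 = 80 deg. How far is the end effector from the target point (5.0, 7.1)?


End effector via forward kinematics:
x = L1*cos(t1) + L2*cos(t1+t2) = 9.9111
y = L1*sin(t1) + L2*sin(t1+t2) = 0.5936
Distance to target:
d = sqrt((5.0 - 9.9111)^2 + (7.1 - 0.5936)^2)
= sqrt(24.1193 + 42.3336)
= 8.1519 m


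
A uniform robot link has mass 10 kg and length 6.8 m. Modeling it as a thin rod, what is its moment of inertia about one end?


I = (1/3) * m * L^2
= (1/3) * 10 * 6.8^2
= 0.333333 * 10 * 46.24
= 154.1333 kg*m^2


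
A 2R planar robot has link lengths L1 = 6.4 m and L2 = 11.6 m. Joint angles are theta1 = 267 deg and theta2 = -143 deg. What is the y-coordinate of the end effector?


Convert angles to radians: theta1 = 4.66, theta2 = -2.4958
y = L1*sin(theta1) + L2*sin(theta1+theta2)
y = -6.3912 + 9.6168
y = 3.2256


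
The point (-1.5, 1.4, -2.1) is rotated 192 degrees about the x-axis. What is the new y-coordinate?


Rotation about x-axis: y' = y*cos(theta) - z*sin(theta)
= 1.4 * -0.9781 - -2.1 * -0.2079
= -1.806


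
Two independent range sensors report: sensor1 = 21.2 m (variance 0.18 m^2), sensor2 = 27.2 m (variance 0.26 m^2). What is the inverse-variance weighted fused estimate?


w1 = (1/var1) / (1/var1 + 1/var2)
   = 5.5556 / (5.5556 + 3.8462) = 0.5909
w2 = 1 - w1 = 0.4091
fused = w1*s1 + w2*s2 = 12.5273 + 11.1273
= 23.6545 m


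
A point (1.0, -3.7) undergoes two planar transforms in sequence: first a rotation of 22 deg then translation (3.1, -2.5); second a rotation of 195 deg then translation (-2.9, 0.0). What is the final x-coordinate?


After transform 1:
x1 = cos(22)*1.0 - sin(22)*-3.7 + 3.1 = 5.4132
y1 = sin(22)*1.0 + cos(22)*-3.7 + -2.5 = -5.556
After transform 2:
x2 = cos(195)*5.4132 - sin(195)*-5.556 + -2.9
= -9.5668


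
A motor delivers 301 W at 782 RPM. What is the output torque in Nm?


omega = 782 * 2*pi/60 = 81.8908 rad/s
tau = P / omega = 301 / 81.8908
= 3.6756 Nm


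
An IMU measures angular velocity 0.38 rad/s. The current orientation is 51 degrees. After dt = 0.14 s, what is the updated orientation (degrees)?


delta_theta = w * dt = 0.38 * 0.14 = 0.0532 rad
= 3.0481 deg
theta_new = 51 + 3.0481 = 54.0481 deg


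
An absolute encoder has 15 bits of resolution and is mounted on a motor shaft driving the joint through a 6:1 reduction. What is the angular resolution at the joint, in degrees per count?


counts = 2^15 = 32768
effective counts at joint = 32768 * 6 = 196608
resolution = 360 / 196608
= 0.0018 deg/count


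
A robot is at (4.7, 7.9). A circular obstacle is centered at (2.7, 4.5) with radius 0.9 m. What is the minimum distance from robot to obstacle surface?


center_dist = sqrt((4.7-2.7)^2 + (7.9-4.5)^2)
= sqrt(4.0 + 11.56)
= 3.9446
min_dist = center_dist - radius = 3.9446 - 0.9 = 3.0446 m


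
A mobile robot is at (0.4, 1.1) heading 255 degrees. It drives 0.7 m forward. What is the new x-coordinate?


x_new = x0 + d*cos(theta)
= 0.4 + 0.7*cos(255)
= 0.4 + -0.1812
= 0.2188


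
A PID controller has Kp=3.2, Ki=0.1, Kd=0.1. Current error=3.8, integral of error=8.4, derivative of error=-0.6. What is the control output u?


u = Kp*e + Ki*int(e) + Kd*de/dt
= 3.2*3.8 + 0.1*8.4 + 0.1*(-0.6)
= 12.16 + 0.84 + -0.06
= 12.94


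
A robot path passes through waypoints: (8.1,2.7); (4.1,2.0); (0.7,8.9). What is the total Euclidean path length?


Segment lengths:
  seg1 = sqrt((-4.0)^2 + (-0.7)^2) = 4.0608
  seg2 = sqrt((-3.4)^2 + (6.9)^2) = 7.6922
Total = 11.753


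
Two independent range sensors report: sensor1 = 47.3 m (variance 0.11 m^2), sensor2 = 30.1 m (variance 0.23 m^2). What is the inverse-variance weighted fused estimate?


w1 = (1/var1) / (1/var1 + 1/var2)
   = 9.0909 / (9.0909 + 4.3478) = 0.6765
w2 = 1 - w1 = 0.3235
fused = w1*s1 + w2*s2 = 31.9971 + 9.7382
= 41.7353 m


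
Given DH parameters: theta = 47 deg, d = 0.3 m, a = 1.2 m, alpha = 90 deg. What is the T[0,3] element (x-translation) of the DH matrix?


T[0,3] = a * cos(theta)
= 1.2 * cos(47 deg)
= 1.2 * 0.682
= 0.8184


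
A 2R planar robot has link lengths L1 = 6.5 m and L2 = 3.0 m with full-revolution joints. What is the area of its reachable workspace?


r_max = L1 + L2 = 9.5 m
r_min = |L1 - L2| = 3.5 m
Area = pi*(r_max^2 - r_min^2)
= pi*(90.25 - 12.25)
= pi * 78.0
= 245.0442 m^2


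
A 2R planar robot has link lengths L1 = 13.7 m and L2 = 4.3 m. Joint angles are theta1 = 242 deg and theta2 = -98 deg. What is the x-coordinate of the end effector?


Convert angles to radians: theta1 = 4.2237, theta2 = -1.7104
x = L1*cos(theta1) + L2*cos(theta1+theta2)
x = -6.4318 + -3.4788
x = -9.9105


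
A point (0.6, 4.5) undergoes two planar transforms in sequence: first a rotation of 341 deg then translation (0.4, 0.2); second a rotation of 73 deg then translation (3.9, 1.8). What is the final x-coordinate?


After transform 1:
x1 = cos(341)*0.6 - sin(341)*4.5 + 0.4 = 2.4324
y1 = sin(341)*0.6 + cos(341)*4.5 + 0.2 = 4.2595
After transform 2:
x2 = cos(73)*2.4324 - sin(73)*4.2595 + 3.9
= 0.5378


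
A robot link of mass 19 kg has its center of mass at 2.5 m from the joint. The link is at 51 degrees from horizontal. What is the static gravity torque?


tau = m*g*L*cos(angle)
= 19 * 9.81 * 2.5 * cos(51 deg)
= 19 * 9.81 * 2.5 * 0.6293
= 293.2476 Nm


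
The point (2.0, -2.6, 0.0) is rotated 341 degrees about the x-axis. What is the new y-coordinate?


Rotation about x-axis: y' = y*cos(theta) - z*sin(theta)
= -2.6 * 0.9455 - 0.0 * -0.3256
= -2.4583


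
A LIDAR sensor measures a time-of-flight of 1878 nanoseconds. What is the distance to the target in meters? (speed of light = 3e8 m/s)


tof = 1878 ns = 1.878e-06 s
dist = c * tof / 2
= 3e8 * 1.878e-06 / 2
= 281.7 m


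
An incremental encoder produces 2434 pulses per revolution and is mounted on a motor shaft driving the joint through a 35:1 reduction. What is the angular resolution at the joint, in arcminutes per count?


counts per rev = 2434
effective counts at joint = 2434 * 35 = 85190
resolution = 360*60 / 85190
= 0.2536 arcmin/count


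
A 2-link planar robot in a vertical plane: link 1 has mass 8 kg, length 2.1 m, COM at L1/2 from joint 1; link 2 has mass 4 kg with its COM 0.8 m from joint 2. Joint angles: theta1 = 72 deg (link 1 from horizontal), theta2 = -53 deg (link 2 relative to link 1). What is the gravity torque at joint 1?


Horizontal distance from joint 1 to link-1 COM:
  x_c1 = (L1/2)*cos(t1) = 1.05 * 0.309 = 0.3245 m
Horizontal distance from joint 1 to link-2 COM:
  x_c2 = L1*cos(t1) + Lc2*cos(t1+t2)
       = 2.1*0.309 + 0.8*0.9455 = 1.4054 m
tau1 = m1*g*x_c1 + m2*g*x_c2
     = 8*9.81*0.3245 + 4*9.81*1.4054
     = 25.4642 + 55.146
     = 80.6102 Nm


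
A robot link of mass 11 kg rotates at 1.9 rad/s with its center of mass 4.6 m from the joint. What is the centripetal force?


F = m * omega^2 * r
= 11 * 1.9^2 * 4.6
= 11 * 3.61 * 4.6
= 182.666 N


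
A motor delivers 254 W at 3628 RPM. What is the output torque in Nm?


omega = 3628 * 2*pi/60 = 379.9233 rad/s
tau = P / omega = 254 / 379.9233
= 0.6686 Nm


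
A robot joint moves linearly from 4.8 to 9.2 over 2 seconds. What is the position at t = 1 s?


s = t/T = 1/2 = 0.5
p(t) = p0 + (pf-p0)*s
= 4.8 + (9.2 - 4.8) * 0.5
= 7.0


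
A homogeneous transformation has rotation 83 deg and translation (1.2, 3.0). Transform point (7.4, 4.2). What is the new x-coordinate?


x' = cos(theta)*px - sin(theta)*py + tx
= 0.1219*7.4 - 0.9925*4.2 + 1.2
= -2.0669


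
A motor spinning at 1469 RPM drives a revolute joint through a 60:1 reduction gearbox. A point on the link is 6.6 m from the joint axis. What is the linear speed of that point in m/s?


omega_motor = 1469 * 2*pi/60 = 153.8333 rad/s
omega_joint = omega_motor / 60 = 2.5639 rad/s
v = omega_joint * r = 2.5639 * 6.6
= 16.9217 m/s


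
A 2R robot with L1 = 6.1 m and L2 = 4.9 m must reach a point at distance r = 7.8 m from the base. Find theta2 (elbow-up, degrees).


cos(theta2) = (r^2 - L1^2 - L2^2) / (2*L1*L2)
cos(theta2) = (60.84 - 37.21 - 24.01) / 59.78
cos(theta2) = -0.006357
theta2 = 90.3642 degrees


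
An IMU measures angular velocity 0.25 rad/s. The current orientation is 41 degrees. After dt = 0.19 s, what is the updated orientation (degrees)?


delta_theta = w * dt = 0.25 * 0.19 = 0.0475 rad
= 2.7215 deg
theta_new = 41 + 2.7215 = 43.7215 deg


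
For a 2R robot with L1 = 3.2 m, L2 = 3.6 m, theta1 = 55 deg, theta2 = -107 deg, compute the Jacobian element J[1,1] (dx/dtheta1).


J[1,1] = -L1*sin(t1) - L2*sin(t1+t2)
= -3.2*sin(55) - 3.6*sin(-52)
= 0.2156


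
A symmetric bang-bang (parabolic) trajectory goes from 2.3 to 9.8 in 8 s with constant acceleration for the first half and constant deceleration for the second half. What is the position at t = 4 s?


Symmetric rest-to-rest: each phase covers (pf-p0)/2 in time T/2. 0.5*a*(T/2)^2 = (pf-p0)/2 => a = 4*(pf-p0)/T^2
a = 4*(9.8-2.3)/8^2 = 0.4688
t = 4 is in the acceleration phase (t <= T/2).
p = p0 + 0.5*a*t^2 = 2.3 + 0.5*0.4688*4^2
= 6.05


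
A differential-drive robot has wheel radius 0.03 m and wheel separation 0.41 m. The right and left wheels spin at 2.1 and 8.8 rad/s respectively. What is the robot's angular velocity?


vR = r*wR = 0.03*2.1 = 0.063 m/s
vL = r*wL = 0.03*8.8 = 0.264 m/s
v = (vR+vL)/2 = 0.1635 m/s
omega = (vR-vL)/L = -0.4902 rad/s
angular velocity = -0.4902 rad/s


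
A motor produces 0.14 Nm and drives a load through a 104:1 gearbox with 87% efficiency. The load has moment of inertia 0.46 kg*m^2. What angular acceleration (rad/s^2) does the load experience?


tau_out = tau_motor * N * eta
= 0.14 * 104 * 0.87 = 12.6672 Nm
alpha = tau_out / I = 12.6672 / 0.46
= 27.5374 rad/s^2


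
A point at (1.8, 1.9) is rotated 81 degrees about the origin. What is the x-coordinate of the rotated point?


x' = x*cos(theta) - y*sin(theta)
cos(81 deg) = 0.1564, sin(81 deg) = 0.9877
x' = 1.8 * 0.1564 - 1.9 * 0.9877
= 0.2816 - 1.8766
= -1.595


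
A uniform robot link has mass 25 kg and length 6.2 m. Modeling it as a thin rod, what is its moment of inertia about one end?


I = (1/3) * m * L^2
= (1/3) * 25 * 6.2^2
= 0.333333 * 25 * 38.44
= 320.3333 kg*m^2


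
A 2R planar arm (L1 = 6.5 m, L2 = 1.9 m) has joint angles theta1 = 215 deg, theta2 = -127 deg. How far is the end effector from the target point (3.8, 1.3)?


End effector via forward kinematics:
x = L1*cos(t1) + L2*cos(t1+t2) = -5.2582
y = L1*sin(t1) + L2*sin(t1+t2) = -1.8294
Distance to target:
d = sqrt((3.8 - -5.2582)^2 + (1.3 - -1.8294)^2)
= sqrt(82.0506 + 9.7932)
= 9.5835 m


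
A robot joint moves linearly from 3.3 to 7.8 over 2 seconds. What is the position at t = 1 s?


s = t/T = 1/2 = 0.5
p(t) = p0 + (pf-p0)*s
= 3.3 + (7.8 - 3.3) * 0.5
= 5.55


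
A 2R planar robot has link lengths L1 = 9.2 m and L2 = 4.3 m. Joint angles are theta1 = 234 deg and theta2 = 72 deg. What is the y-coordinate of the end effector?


Convert angles to radians: theta1 = 4.0841, theta2 = 1.2566
y = L1*sin(theta1) + L2*sin(theta1+theta2)
y = -7.443 + -3.4788
y = -10.9217


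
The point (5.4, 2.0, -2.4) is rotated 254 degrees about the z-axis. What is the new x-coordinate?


Rotation about z-axis: x' = x*cos(theta) - y*sin(theta)
= 5.4 * -0.2756 - 2.0 * -0.9613
= 0.4341


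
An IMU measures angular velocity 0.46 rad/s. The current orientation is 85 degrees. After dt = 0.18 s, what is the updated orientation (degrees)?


delta_theta = w * dt = 0.46 * 0.18 = 0.0828 rad
= 4.7441 deg
theta_new = 85 + 4.7441 = 89.7441 deg


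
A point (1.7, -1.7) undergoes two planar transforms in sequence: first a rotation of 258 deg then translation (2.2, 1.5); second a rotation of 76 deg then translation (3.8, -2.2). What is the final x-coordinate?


After transform 1:
x1 = cos(258)*1.7 - sin(258)*-1.7 + 2.2 = 0.1837
y1 = sin(258)*1.7 + cos(258)*-1.7 + 1.5 = 0.1906
After transform 2:
x2 = cos(76)*0.1837 - sin(76)*0.1906 + 3.8
= 3.6595


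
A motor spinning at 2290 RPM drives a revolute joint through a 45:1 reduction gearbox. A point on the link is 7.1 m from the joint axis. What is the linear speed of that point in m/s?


omega_motor = 2290 * 2*pi/60 = 239.8082 rad/s
omega_joint = omega_motor / 45 = 5.3291 rad/s
v = omega_joint * r = 5.3291 * 7.1
= 37.8364 m/s


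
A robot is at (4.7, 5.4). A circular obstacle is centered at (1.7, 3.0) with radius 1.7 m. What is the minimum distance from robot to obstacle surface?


center_dist = sqrt((4.7-1.7)^2 + (5.4-3.0)^2)
= sqrt(9.0 + 5.76)
= 3.8419
min_dist = center_dist - radius = 3.8419 - 1.7 = 2.1419 m


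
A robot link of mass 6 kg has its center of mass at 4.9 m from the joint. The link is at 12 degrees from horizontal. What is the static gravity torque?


tau = m*g*L*cos(angle)
= 6 * 9.81 * 4.9 * cos(12 deg)
= 6 * 9.81 * 4.9 * 0.9781
= 282.1115 Nm


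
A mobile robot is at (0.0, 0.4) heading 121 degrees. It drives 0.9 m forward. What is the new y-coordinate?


y_new = y0 + d*sin(theta)
= 0.4 + 0.9*sin(121)
= 0.4 + 0.7715
= 1.1715


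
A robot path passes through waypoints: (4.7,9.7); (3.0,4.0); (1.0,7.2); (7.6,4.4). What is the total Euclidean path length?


Segment lengths:
  seg1 = sqrt((-1.7)^2 + (-5.7)^2) = 5.9481
  seg2 = sqrt((-2.0)^2 + (3.2)^2) = 3.7736
  seg3 = sqrt((6.6)^2 + (-2.8)^2) = 7.1694
Total = 16.8911


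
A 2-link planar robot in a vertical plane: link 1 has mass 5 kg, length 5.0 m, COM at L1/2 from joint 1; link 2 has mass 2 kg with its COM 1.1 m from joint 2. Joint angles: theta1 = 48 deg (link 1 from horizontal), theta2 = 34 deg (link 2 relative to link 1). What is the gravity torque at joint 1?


Horizontal distance from joint 1 to link-1 COM:
  x_c1 = (L1/2)*cos(t1) = 2.5 * 0.6691 = 1.6728 m
Horizontal distance from joint 1 to link-2 COM:
  x_c2 = L1*cos(t1) + Lc2*cos(t1+t2)
       = 5.0*0.6691 + 1.1*0.1392 = 3.4987 m
tau1 = m1*g*x_c1 + m2*g*x_c2
     = 5*9.81*1.6728 + 2*9.81*3.4987
     = 82.0521 + 68.6453
     = 150.6975 Nm


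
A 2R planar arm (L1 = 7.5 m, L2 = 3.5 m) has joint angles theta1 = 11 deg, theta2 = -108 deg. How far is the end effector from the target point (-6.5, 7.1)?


End effector via forward kinematics:
x = L1*cos(t1) + L2*cos(t1+t2) = 6.9357
y = L1*sin(t1) + L2*sin(t1+t2) = -2.0428
Distance to target:
d = sqrt((-6.5 - 6.9357)^2 + (7.1 - -2.0428)^2)
= sqrt(180.517 + 83.5916)
= 16.2514 m


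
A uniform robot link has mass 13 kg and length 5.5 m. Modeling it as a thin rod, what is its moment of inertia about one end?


I = (1/3) * m * L^2
= (1/3) * 13 * 5.5^2
= 0.333333 * 13 * 30.25
= 131.0833 kg*m^2


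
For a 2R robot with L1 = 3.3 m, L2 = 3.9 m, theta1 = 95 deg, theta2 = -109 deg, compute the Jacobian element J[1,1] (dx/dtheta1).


J[1,1] = -L1*sin(t1) - L2*sin(t1+t2)
= -3.3*sin(95) - 3.9*sin(-14)
= -2.3439


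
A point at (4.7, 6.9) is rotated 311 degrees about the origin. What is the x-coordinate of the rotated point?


x' = x*cos(theta) - y*sin(theta)
cos(311 deg) = 0.6561, sin(311 deg) = -0.7547
x' = 4.7 * 0.6561 - 6.9 * -0.7547
= 3.0835 - -5.2075
= 8.291


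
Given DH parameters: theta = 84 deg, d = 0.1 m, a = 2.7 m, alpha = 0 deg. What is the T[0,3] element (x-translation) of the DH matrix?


T[0,3] = a * cos(theta)
= 2.7 * cos(84 deg)
= 2.7 * 0.1045
= 0.2822


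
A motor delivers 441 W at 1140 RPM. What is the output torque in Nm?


omega = 1140 * 2*pi/60 = 119.3805 rad/s
tau = P / omega = 441 / 119.3805
= 3.6941 Nm


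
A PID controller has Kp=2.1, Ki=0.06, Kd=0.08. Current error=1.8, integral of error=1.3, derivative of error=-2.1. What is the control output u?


u = Kp*e + Ki*int(e) + Kd*de/dt
= 2.1*1.8 + 0.06*1.3 + 0.08*(-2.1)
= 3.78 + 0.078 + -0.168
= 3.69


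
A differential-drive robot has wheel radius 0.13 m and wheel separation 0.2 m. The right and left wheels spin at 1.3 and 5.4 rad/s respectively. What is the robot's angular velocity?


vR = r*wR = 0.13*1.3 = 0.169 m/s
vL = r*wL = 0.13*5.4 = 0.702 m/s
v = (vR+vL)/2 = 0.4355 m/s
omega = (vR-vL)/L = -2.665 rad/s
angular velocity = -2.665 rad/s


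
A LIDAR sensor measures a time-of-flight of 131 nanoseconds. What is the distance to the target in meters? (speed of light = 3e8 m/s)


tof = 131 ns = 1.31e-07 s
dist = c * tof / 2
= 3e8 * 1.31e-07 / 2
= 19.65 m


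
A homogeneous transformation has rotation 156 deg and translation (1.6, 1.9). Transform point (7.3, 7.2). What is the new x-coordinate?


x' = cos(theta)*px - sin(theta)*py + tx
= -0.9135*7.3 - 0.4067*7.2 + 1.6
= -7.9974


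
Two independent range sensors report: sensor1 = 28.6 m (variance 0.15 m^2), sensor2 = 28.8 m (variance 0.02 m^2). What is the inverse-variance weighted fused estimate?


w1 = (1/var1) / (1/var1 + 1/var2)
   = 6.6667 / (6.6667 + 50.0) = 0.1176
w2 = 1 - w1 = 0.8824
fused = w1*s1 + w2*s2 = 3.3647 + 25.4118
= 28.7765 m


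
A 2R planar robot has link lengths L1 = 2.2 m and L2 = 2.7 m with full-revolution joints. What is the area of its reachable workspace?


r_max = L1 + L2 = 4.9 m
r_min = |L1 - L2| = 0.5 m
Area = pi*(r_max^2 - r_min^2)
= pi*(24.01 - 0.25)
= pi * 23.76
= 74.6442 m^2


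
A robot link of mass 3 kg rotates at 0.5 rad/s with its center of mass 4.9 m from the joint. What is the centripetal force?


F = m * omega^2 * r
= 3 * 0.5^2 * 4.9
= 3 * 0.25 * 4.9
= 3.675 N


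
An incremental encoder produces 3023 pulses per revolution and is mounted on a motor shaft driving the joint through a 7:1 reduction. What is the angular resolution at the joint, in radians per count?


counts per rev = 3023
effective counts at joint = 3023 * 7 = 21161
resolution = 2*pi / 21161
= 2.9692e-04 rad/count


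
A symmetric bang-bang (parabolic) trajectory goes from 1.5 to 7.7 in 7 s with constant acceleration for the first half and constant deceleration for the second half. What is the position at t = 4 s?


Symmetric rest-to-rest: each phase covers (pf-p0)/2 in time T/2. 0.5*a*(T/2)^2 = (pf-p0)/2 => a = 4*(pf-p0)/T^2
a = 4*(7.7-1.5)/7^2 = 0.5061
t = 4 is in the deceleration phase (t > T/2).
p = pf - 0.5*a*(T-t)^2 = 7.7 - 0.5*0.5061*3^2
= 5.4224


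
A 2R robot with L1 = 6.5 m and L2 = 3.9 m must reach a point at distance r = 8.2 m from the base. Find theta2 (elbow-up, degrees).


cos(theta2) = (r^2 - L1^2 - L2^2) / (2*L1*L2)
cos(theta2) = (67.24 - 42.25 - 15.21) / 50.7
cos(theta2) = 0.192899
theta2 = 78.878 degrees


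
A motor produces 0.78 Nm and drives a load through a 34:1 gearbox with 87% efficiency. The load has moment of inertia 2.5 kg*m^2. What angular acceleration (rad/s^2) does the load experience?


tau_out = tau_motor * N * eta
= 0.78 * 34 * 0.87 = 23.0724 Nm
alpha = tau_out / I = 23.0724 / 2.5
= 9.229 rad/s^2


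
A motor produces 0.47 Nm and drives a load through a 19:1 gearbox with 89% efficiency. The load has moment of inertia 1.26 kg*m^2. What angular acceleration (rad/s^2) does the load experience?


tau_out = tau_motor * N * eta
= 0.47 * 19 * 0.89 = 7.9477 Nm
alpha = tau_out / I = 7.9477 / 1.26
= 6.3077 rad/s^2


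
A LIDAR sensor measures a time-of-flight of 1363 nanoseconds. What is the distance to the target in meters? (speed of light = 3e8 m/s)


tof = 1363 ns = 1.363e-06 s
dist = c * tof / 2
= 3e8 * 1.363e-06 / 2
= 204.45 m


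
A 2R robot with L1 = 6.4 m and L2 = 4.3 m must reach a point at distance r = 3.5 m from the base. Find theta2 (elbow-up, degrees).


cos(theta2) = (r^2 - L1^2 - L2^2) / (2*L1*L2)
cos(theta2) = (12.25 - 40.96 - 18.49) / 55.04
cos(theta2) = -0.857558
theta2 = 149.0435 degrees


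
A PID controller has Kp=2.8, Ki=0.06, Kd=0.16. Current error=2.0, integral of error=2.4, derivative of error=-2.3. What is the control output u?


u = Kp*e + Ki*int(e) + Kd*de/dt
= 2.8*2.0 + 0.06*2.4 + 0.16*(-2.3)
= 5.6 + 0.144 + -0.368
= 5.376


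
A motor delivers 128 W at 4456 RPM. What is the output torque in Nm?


omega = 4456 * 2*pi/60 = 466.6312 rad/s
tau = P / omega = 128 / 466.6312
= 0.2743 Nm


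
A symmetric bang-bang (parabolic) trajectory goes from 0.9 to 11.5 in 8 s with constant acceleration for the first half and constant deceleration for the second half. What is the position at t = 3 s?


Symmetric rest-to-rest: each phase covers (pf-p0)/2 in time T/2. 0.5*a*(T/2)^2 = (pf-p0)/2 => a = 4*(pf-p0)/T^2
a = 4*(11.5-0.9)/8^2 = 0.6625
t = 3 is in the acceleration phase (t <= T/2).
p = p0 + 0.5*a*t^2 = 0.9 + 0.5*0.6625*3^2
= 3.8812


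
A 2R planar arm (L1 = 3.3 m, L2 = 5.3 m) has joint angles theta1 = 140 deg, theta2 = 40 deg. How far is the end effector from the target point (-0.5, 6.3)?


End effector via forward kinematics:
x = L1*cos(t1) + L2*cos(t1+t2) = -7.8279
y = L1*sin(t1) + L2*sin(t1+t2) = 2.1212
Distance to target:
d = sqrt((-0.5 - -7.8279)^2 + (6.3 - 2.1212)^2)
= sqrt(53.6988 + 17.4624)
= 8.4357 m


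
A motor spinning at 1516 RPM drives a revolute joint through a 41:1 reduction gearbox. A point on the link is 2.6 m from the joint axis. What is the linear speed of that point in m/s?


omega_motor = 1516 * 2*pi/60 = 158.7551 rad/s
omega_joint = omega_motor / 41 = 3.8721 rad/s
v = omega_joint * r = 3.8721 * 2.6
= 10.0674 m/s


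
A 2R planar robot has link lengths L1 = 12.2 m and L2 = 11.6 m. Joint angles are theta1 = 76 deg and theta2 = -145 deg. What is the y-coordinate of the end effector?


Convert angles to radians: theta1 = 1.3265, theta2 = -2.5307
y = L1*sin(theta1) + L2*sin(theta1+theta2)
y = 11.8376 + -10.8295
y = 1.0081


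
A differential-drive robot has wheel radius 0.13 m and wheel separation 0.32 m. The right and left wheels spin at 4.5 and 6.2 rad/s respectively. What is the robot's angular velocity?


vR = r*wR = 0.13*4.5 = 0.585 m/s
vL = r*wL = 0.13*6.2 = 0.806 m/s
v = (vR+vL)/2 = 0.6955 m/s
omega = (vR-vL)/L = -0.6906 rad/s
angular velocity = -0.6906 rad/s


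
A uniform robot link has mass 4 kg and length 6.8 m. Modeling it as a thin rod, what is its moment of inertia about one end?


I = (1/3) * m * L^2
= (1/3) * 4 * 6.8^2
= 0.333333 * 4 * 46.24
= 61.6533 kg*m^2


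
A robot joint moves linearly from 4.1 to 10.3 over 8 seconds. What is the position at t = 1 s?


s = t/T = 1/8 = 0.125
p(t) = p0 + (pf-p0)*s
= 4.1 + (10.3 - 4.1) * 0.125
= 4.875


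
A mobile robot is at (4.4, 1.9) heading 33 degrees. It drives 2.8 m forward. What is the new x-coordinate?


x_new = x0 + d*cos(theta)
= 4.4 + 2.8*cos(33)
= 4.4 + 2.3483
= 6.7483


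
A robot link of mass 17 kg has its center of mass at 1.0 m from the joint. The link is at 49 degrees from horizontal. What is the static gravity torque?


tau = m*g*L*cos(angle)
= 17 * 9.81 * 1.0 * cos(49 deg)
= 17 * 9.81 * 1.0 * 0.6561
= 109.411 Nm


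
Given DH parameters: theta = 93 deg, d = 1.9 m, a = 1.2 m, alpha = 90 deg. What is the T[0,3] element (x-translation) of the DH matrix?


T[0,3] = a * cos(theta)
= 1.2 * cos(93 deg)
= 1.2 * -0.0523
= -0.0628


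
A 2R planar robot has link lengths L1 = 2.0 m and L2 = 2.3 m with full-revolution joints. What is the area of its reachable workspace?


r_max = L1 + L2 = 4.3 m
r_min = |L1 - L2| = 0.3 m
Area = pi*(r_max^2 - r_min^2)
= pi*(18.49 - 0.09)
= pi * 18.4
= 57.8053 m^2


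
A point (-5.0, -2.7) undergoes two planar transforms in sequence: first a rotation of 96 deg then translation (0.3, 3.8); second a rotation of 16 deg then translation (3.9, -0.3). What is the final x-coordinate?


After transform 1:
x1 = cos(96)*-5.0 - sin(96)*-2.7 + 0.3 = 3.5079
y1 = sin(96)*-5.0 + cos(96)*-2.7 + 3.8 = -0.8904
After transform 2:
x2 = cos(16)*3.5079 - sin(16)*-0.8904 + 3.9
= 7.5174


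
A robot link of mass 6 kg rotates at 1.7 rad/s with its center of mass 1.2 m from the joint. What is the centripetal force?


F = m * omega^2 * r
= 6 * 1.7^2 * 1.2
= 6 * 2.89 * 1.2
= 20.808 N


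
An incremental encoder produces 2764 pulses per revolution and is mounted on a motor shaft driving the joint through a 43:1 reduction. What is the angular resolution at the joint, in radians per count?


counts per rev = 2764
effective counts at joint = 2764 * 43 = 118852
resolution = 2*pi / 118852
= 5.2866e-05 rad/count


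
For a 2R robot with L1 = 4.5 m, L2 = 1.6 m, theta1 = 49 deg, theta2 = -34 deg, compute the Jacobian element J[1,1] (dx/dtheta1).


J[1,1] = -L1*sin(t1) - L2*sin(t1+t2)
= -4.5*sin(49) - 1.6*sin(15)
= -3.8103


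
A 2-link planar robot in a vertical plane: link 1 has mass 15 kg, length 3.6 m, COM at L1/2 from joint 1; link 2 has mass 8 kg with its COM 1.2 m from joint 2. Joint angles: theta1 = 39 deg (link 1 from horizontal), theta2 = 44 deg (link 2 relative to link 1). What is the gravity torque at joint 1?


Horizontal distance from joint 1 to link-1 COM:
  x_c1 = (L1/2)*cos(t1) = 1.8 * 0.7771 = 1.3989 m
Horizontal distance from joint 1 to link-2 COM:
  x_c2 = L1*cos(t1) + Lc2*cos(t1+t2)
       = 3.6*0.7771 + 1.2*0.1219 = 2.944 m
tau1 = m1*g*x_c1 + m2*g*x_c2
     = 15*9.81*1.3989 + 8*9.81*2.944
     = 205.8427 + 231.0427
     = 436.8853 Nm


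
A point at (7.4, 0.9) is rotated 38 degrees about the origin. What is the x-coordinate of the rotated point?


x' = x*cos(theta) - y*sin(theta)
cos(38 deg) = 0.788, sin(38 deg) = 0.6157
x' = 7.4 * 0.788 - 0.9 * 0.6157
= 5.8313 - 0.5541
= 5.2772


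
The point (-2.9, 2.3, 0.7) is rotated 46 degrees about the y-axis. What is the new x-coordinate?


Rotation about y-axis: x' = x*cos(theta) + z*sin(theta)
= -2.9 * 0.6947 + 0.7 * 0.7193
= -1.511


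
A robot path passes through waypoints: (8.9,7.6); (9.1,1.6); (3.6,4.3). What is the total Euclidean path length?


Segment lengths:
  seg1 = sqrt((0.2)^2 + (-6.0)^2) = 6.0033
  seg2 = sqrt((-5.5)^2 + (2.7)^2) = 6.127
Total = 12.1303


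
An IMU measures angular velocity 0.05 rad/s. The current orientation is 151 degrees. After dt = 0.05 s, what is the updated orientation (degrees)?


delta_theta = w * dt = 0.05 * 0.05 = 0.0025 rad
= 0.1432 deg
theta_new = 151 + 0.1432 = 151.1432 deg


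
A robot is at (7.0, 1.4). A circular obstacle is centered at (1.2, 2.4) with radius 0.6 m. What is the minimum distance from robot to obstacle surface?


center_dist = sqrt((7.0-1.2)^2 + (1.4-2.4)^2)
= sqrt(33.64 + 1.0)
= 5.8856
min_dist = center_dist - radius = 5.8856 - 0.6 = 5.2856 m


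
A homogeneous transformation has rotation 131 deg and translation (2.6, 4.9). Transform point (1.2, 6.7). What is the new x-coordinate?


x' = cos(theta)*px - sin(theta)*py + tx
= -0.6561*1.2 - 0.7547*6.7 + 2.6
= -3.2438


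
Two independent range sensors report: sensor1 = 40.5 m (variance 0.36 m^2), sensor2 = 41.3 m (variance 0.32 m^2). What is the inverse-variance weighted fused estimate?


w1 = (1/var1) / (1/var1 + 1/var2)
   = 2.7778 / (2.7778 + 3.125) = 0.4706
w2 = 1 - w1 = 0.5294
fused = w1*s1 + w2*s2 = 19.0588 + 21.8647
= 40.9235 m


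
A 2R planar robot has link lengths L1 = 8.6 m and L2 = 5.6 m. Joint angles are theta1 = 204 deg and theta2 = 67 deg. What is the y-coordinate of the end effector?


Convert angles to radians: theta1 = 3.5605, theta2 = 1.1694
y = L1*sin(theta1) + L2*sin(theta1+theta2)
y = -3.4979 + -5.5991
y = -9.0971


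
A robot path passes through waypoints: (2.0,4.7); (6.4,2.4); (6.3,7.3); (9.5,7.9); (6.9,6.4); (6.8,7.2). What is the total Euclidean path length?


Segment lengths:
  seg1 = sqrt((4.4)^2 + (-2.3)^2) = 4.9649
  seg2 = sqrt((-0.1)^2 + (4.9)^2) = 4.901
  seg3 = sqrt((3.2)^2 + (0.6)^2) = 3.2558
  seg4 = sqrt((-2.6)^2 + (-1.5)^2) = 3.0017
  seg5 = sqrt((-0.1)^2 + (0.8)^2) = 0.8062
Total = 16.9296


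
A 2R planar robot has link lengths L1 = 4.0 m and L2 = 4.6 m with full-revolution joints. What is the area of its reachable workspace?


r_max = L1 + L2 = 8.6 m
r_min = |L1 - L2| = 0.6 m
Area = pi*(r_max^2 - r_min^2)
= pi*(73.96 - 0.36)
= pi * 73.6
= 231.2212 m^2


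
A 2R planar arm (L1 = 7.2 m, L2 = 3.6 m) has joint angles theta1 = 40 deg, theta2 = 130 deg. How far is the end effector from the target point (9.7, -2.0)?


End effector via forward kinematics:
x = L1*cos(t1) + L2*cos(t1+t2) = 1.9702
y = L1*sin(t1) + L2*sin(t1+t2) = 5.2532
Distance to target:
d = sqrt((9.7 - 1.9702)^2 + (-2.0 - 5.2532)^2)
= sqrt(59.7496 + 52.609)
= 10.5999 m


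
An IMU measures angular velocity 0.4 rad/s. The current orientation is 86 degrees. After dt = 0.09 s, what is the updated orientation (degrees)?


delta_theta = w * dt = 0.4 * 0.09 = 0.036 rad
= 2.0626 deg
theta_new = 86 + 2.0626 = 88.0626 deg


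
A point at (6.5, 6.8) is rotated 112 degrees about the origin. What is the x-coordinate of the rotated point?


x' = x*cos(theta) - y*sin(theta)
cos(112 deg) = -0.3746, sin(112 deg) = 0.9272
x' = 6.5 * -0.3746 - 6.8 * 0.9272
= -2.4349 - 6.3049
= -8.7398


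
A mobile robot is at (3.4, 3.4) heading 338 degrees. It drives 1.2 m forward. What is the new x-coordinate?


x_new = x0 + d*cos(theta)
= 3.4 + 1.2*cos(338)
= 3.4 + 1.1126
= 4.5126


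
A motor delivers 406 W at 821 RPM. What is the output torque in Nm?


omega = 821 * 2*pi/60 = 85.9749 rad/s
tau = P / omega = 406 / 85.9749
= 4.7223 Nm


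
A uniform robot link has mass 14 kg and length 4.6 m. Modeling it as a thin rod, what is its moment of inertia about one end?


I = (1/3) * m * L^2
= (1/3) * 14 * 4.6^2
= 0.333333 * 14 * 21.16
= 98.7467 kg*m^2


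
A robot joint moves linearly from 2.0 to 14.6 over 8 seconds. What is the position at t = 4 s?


s = t/T = 4/8 = 0.5
p(t) = p0 + (pf-p0)*s
= 2.0 + (14.6 - 2.0) * 0.5
= 8.3


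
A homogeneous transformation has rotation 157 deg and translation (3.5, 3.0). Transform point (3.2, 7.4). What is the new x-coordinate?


x' = cos(theta)*px - sin(theta)*py + tx
= -0.9205*3.2 - 0.3907*7.4 + 3.5
= -2.337


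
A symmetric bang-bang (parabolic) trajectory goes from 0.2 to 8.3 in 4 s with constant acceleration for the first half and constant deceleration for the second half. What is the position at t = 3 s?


Symmetric rest-to-rest: each phase covers (pf-p0)/2 in time T/2. 0.5*a*(T/2)^2 = (pf-p0)/2 => a = 4*(pf-p0)/T^2
a = 4*(8.3-0.2)/4^2 = 2.025
t = 3 is in the deceleration phase (t > T/2).
p = pf - 0.5*a*(T-t)^2 = 8.3 - 0.5*2.025*1^2
= 7.2875


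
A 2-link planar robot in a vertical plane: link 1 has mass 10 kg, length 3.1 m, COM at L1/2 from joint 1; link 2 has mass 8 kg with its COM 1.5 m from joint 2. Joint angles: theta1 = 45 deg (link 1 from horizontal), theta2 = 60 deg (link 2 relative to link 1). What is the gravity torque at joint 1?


Horizontal distance from joint 1 to link-1 COM:
  x_c1 = (L1/2)*cos(t1) = 1.55 * 0.7071 = 1.096 m
Horizontal distance from joint 1 to link-2 COM:
  x_c2 = L1*cos(t1) + Lc2*cos(t1+t2)
       = 3.1*0.7071 + 1.5*-0.2588 = 1.8038 m
tau1 = m1*g*x_c1 + m2*g*x_c2
     = 10*9.81*1.096 + 8*9.81*1.8038
     = 107.5191 + 141.5624
     = 249.0815 Nm


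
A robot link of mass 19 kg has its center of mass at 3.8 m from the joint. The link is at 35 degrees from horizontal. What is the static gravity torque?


tau = m*g*L*cos(angle)
= 19 * 9.81 * 3.8 * cos(35 deg)
= 19 * 9.81 * 3.8 * 0.8192
= 580.1906 Nm


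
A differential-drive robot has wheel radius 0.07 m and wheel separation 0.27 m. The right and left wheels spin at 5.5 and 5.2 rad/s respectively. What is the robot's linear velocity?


vR = r*wR = 0.07*5.5 = 0.385 m/s
vL = r*wL = 0.07*5.2 = 0.364 m/s
v = (vR+vL)/2 = 0.3745 m/s
omega = (vR-vL)/L = 0.0778 rad/s
linear velocity = 0.3745 m/s


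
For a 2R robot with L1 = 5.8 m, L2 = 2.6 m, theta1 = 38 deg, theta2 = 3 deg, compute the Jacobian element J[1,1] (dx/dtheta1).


J[1,1] = -L1*sin(t1) - L2*sin(t1+t2)
= -5.8*sin(38) - 2.6*sin(41)
= -5.2766


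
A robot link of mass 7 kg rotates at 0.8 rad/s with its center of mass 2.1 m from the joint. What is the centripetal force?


F = m * omega^2 * r
= 7 * 0.8^2 * 2.1
= 7 * 0.64 * 2.1
= 9.408 N


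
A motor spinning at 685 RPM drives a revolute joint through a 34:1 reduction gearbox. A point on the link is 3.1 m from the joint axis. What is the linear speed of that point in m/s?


omega_motor = 685 * 2*pi/60 = 71.733 rad/s
omega_joint = omega_motor / 34 = 2.1098 rad/s
v = omega_joint * r = 2.1098 * 3.1
= 6.5404 m/s


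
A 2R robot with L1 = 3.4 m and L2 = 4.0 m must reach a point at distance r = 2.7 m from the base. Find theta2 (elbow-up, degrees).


cos(theta2) = (r^2 - L1^2 - L2^2) / (2*L1*L2)
cos(theta2) = (7.29 - 11.56 - 16.0) / 27.2
cos(theta2) = -0.745221
theta2 = 138.178 degrees


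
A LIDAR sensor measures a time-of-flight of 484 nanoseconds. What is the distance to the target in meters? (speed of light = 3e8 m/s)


tof = 484 ns = 4.84e-07 s
dist = c * tof / 2
= 3e8 * 4.84e-07 / 2
= 72.6 m


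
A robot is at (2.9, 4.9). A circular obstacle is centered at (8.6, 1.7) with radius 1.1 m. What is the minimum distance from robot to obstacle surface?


center_dist = sqrt((2.9-8.6)^2 + (4.9-1.7)^2)
= sqrt(32.49 + 10.24)
= 6.5368
min_dist = center_dist - radius = 6.5368 - 1.1 = 5.4368 m
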